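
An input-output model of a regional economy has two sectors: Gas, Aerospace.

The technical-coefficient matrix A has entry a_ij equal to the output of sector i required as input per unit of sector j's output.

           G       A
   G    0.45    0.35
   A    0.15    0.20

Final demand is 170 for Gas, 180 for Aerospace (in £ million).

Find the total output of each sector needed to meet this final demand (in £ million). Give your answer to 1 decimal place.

x_G = 513.5, x_A = 321.3

I − A =
  [   0.55    -0.35]
  [  -0.15     0.80]
det(I−A) = (0.55)(0.80) − (-0.35)(-0.15) = 0.3875
adj(I−A) = [[0.80, 0.35], [0.15, 0.55]]
(I − A)⁻¹ = adj(I−A) / det(I−A) ≈
  [   2.0645     0.9032]
  [   0.3871     1.4194]
x = (I − A)⁻¹ d = adj(I−A)·d / det(I−A), with det(I−A) = 0.3875:
  x_G = (0.80·170 + 0.35·180) / 0.3875 = 199.00 / 0.3875 ≈ 513.5
  x_A = (0.15·170 + 0.55·180) / 0.3875 = 124.50 / 0.3875 ≈ 321.3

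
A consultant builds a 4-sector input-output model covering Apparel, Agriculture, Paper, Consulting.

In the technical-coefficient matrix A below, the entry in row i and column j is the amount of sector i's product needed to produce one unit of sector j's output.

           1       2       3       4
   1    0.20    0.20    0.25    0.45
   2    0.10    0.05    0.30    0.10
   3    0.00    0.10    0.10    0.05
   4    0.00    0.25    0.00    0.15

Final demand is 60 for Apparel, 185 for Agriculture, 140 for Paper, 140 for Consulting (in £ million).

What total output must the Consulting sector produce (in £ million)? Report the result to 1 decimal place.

x_4 = 260.6

I − A =
  [   0.80    -0.20    -0.25    -0.45]
  [  -0.10     0.95    -0.30    -0.10]
  [   0.00    -0.10     0.90    -0.05]
  [   0.00    -0.25     0.00     0.85]
Compute the cofactors C_ij = (−1)^(i+j)·(3×3 minor ij) of I−A; the adjugate is their transpose:
adj(I−A) = Cᵀ =
  [ 0.675000   0.278625   0.280375   0.406625]
  [ 0.076500   0.612000   0.225250   0.125750]
  [ 0.009750   0.078000   0.597750   0.049500]
  [ 0.022500   0.180000   0.066250   0.639500]
det(I−A) = Σ_j (I−A)_1j·C_1j = (0.80)(0.675000) + (-0.20)(0.076500) + (-0.25)(0.009750) + (-0.45)(0.022500) = 0.5121375
(I − A)⁻¹ = adj(I−A) / det(I−A) ≈
  [   1.3180     0.5440     0.5475     0.7940]
  [   0.1494     1.1950     0.4398     0.2455]
  [   0.0190     0.1523     1.1672     0.0967]
  [   0.0439     0.3515     0.1294     1.2487]
x = (I − A)⁻¹ d = adj(I−A)·d / det(I−A), with det(I−A) = 0.5121375:
  x_1 = (0.675000·60 + 0.278625·185 + 0.280375·140 + 0.406625·140) / 0.5121375 = 188.225625 / 0.5121375 ≈ 367.5
  x_2 = (0.076500·60 + 0.612000·185 + 0.225250·140 + 0.125750·140) / 0.5121375 = 166.95 / 0.5121375 ≈ 326.0
  x_3 = (0.009750·60 + 0.078000·185 + 0.597750·140 + 0.049500·140) / 0.5121375 = 105.63 / 0.5121375 ≈ 206.3
  x_4 = (0.022500·60 + 0.180000·185 + 0.066250·140 + 0.639500·140) / 0.5121375 = 133.455 / 0.5121375 ≈ 260.6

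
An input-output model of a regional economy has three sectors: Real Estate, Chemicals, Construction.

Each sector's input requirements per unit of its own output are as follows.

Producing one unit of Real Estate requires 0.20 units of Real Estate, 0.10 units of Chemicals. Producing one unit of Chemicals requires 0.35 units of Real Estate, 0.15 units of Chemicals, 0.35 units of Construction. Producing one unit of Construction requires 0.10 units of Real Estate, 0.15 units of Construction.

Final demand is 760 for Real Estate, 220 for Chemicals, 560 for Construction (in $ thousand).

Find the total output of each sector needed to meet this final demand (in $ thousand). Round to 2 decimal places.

I − A =
  [   0.80    -0.35    -0.10]
  [  -0.10     0.85     0.00]
  [   0.00    -0.35     0.85]
Cofactors of I−A, C_ij = (−1)^(i+j)·(minor ij) (rows/columns in the sector order above):
  C_11 = (0.85)(0.85) − (0.00)(-0.35) = 0.7225
  C_12 = −[(-0.10)(0.85) − (0.00)(0.00)] = 0.0850
  C_13 = (-0.10)(-0.35) − (0.85)(0.00) = 0.0350
  C_21 = −[(-0.35)(0.85) − (-0.10)(-0.35)] = 0.3325
  C_22 = (0.80)(0.85) − (-0.10)(0.00) = 0.6800
  C_23 = −[(0.80)(-0.35) − (-0.35)(0.00)] = 0.2800
  C_31 = (-0.35)(0.00) − (-0.10)(0.85) = 0.0850
  C_32 = −[(0.80)(0.00) − (-0.10)(-0.10)] = 0.0100
  C_33 = (0.80)(0.85) − (-0.35)(-0.10) = 0.6450
det(I−A) = Σ_j (I−A)_1j·C_1j = (0.80)(0.7225) + (-0.35)(0.0850) + (-0.10)(0.0350) = 0.54475
adj(I−A) = Cᵀ =
  [ 0.7225   0.3325   0.0850]
  [ 0.0850   0.6800   0.0100]
  [ 0.0350   0.2800   0.6450]
(I − A)⁻¹ = adj(I−A) / det(I−A) ≈
  [   1.3263     0.6104     0.1560]
  [   0.1560     1.2483     0.0184]
  [   0.0642     0.5140     1.1840]
x = (I − A)⁻¹ d = adj(I−A)·d / det(I−A), with det(I−A) = 0.54475:
  x_1 = (0.7225·760 + 0.3325·220 + 0.0850·560) / 0.54475 = 669.85 / 0.54475 ≈ 1229.65
  x_2 = (0.0850·760 + 0.6800·220 + 0.0100·560) / 0.54475 = 219.80 / 0.54475 ≈ 403.49
  x_3 = (0.0350·760 + 0.2800·220 + 0.6450·560) / 0.54475 = 449.40 / 0.54475 ≈ 824.97

x_1 = 1229.65, x_2 = 403.49, x_3 = 824.97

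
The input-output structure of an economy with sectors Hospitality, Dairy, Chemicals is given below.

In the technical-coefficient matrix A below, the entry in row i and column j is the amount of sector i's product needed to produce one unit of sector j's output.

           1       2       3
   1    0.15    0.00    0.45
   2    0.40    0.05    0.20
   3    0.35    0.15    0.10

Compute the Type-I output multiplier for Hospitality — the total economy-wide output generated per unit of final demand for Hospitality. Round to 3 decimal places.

m_1 = 3.140

I − A =
  [   0.85     0.00    -0.45]
  [  -0.40     0.95    -0.20]
  [  -0.35    -0.15     0.90]
Cofactors of I−A, C_ij = (−1)^(i+j)·(minor ij) (rows/columns in the sector order above):
  C_11 = (0.95)(0.90) − (-0.20)(-0.15) = 0.8250
  C_12 = −[(-0.40)(0.90) − (-0.20)(-0.35)] = 0.4300
  C_13 = (-0.40)(-0.15) − (0.95)(-0.35) = 0.3925
  C_21 = −[(0.00)(0.90) − (-0.45)(-0.15)] = 0.0675
  C_22 = (0.85)(0.90) − (-0.45)(-0.35) = 0.6075
  C_23 = −[(0.85)(-0.15) − (0.00)(-0.35)] = 0.1275
  C_31 = (0.00)(-0.20) − (-0.45)(0.95) = 0.4275
  C_32 = −[(0.85)(-0.20) − (-0.45)(-0.40)] = 0.3500
  C_33 = (0.85)(0.95) − (0.00)(-0.40) = 0.8075
det(I−A) = Σ_j (I−A)_1j·C_1j = (0.85)(0.8250) + (0.00)(0.4300) + (-0.45)(0.3925) = 0.524625
adj(I−A) = Cᵀ =
  [ 0.8250   0.0675   0.4275]
  [ 0.4300   0.6075   0.3500]
  [ 0.3925   0.1275   0.8075]
(I − A)⁻¹ = adj(I−A) / det(I−A) ≈
  [   1.5726     0.1287     0.8149]
  [   0.8196     1.1580     0.6671]
  [   0.7482     0.2430     1.5392]
The output multiplier for sector j is the column-j sum of the Leontief inverse (I − A)⁻¹ = adj(I−A) / det(I−A).
Column 1 of adj(I−A): (0.8250, 0.4300, 0.3925); det(I−A) = 0.524625.
m_1 = (0.8250 + 0.4300 + 0.3925) / 0.524625 = 1.6475 / 0.524625 ≈ 3.140.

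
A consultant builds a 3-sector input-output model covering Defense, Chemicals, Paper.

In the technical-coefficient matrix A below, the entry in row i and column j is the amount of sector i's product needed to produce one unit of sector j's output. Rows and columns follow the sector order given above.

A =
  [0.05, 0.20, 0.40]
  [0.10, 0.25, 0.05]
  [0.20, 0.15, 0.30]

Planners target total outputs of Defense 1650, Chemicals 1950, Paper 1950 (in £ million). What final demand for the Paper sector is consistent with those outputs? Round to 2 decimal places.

d_P = 742.50

I − A =
  [   0.95    -0.20    -0.40]
  [  -0.10     0.75    -0.05]
  [  -0.20    -0.15     0.70]
d = (I − A) x:
  d_D = (+0.95)·1650 + (-0.20)·1950 + (-0.40)·1950 = 397.50
  d_C = (-0.10)·1650 + (+0.75)·1950 + (-0.05)·1950 = 1200.00
  d_P = (-0.20)·1650 + (-0.15)·1950 + (+0.70)·1950 = 742.50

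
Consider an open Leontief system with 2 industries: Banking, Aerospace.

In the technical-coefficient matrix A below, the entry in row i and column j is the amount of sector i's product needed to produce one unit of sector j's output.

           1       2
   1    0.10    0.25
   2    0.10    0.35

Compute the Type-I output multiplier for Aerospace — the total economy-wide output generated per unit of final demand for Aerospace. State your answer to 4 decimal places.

m_2 = 2.0536

I − A =
  [   0.90    -0.25]
  [  -0.10     0.65]
det(I−A) = (0.90)(0.65) − (-0.25)(-0.10) = 0.5600
adj(I−A) = [[0.65, 0.25], [0.10, 0.90]]
(I − A)⁻¹ = adj(I−A) / det(I−A) ≈
  [   1.16071     0.44643]
  [   0.17857     1.60714]
The output multiplier for sector j is the column-j sum of the Leontief inverse (I − A)⁻¹ = adj(I−A) / det(I−A).
Column 2 of adj(I−A): (0.25, 0.90); det(I−A) = 0.5600.
m_2 = (0.25 + 0.90) / 0.5600 = 1.15 / 0.5600 ≈ 2.0536.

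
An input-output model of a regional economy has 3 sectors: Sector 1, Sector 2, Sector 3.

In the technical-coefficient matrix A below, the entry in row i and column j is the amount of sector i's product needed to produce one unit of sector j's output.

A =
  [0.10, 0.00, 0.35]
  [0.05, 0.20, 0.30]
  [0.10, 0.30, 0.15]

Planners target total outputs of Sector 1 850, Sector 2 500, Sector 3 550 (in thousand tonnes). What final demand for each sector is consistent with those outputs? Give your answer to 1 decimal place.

I − A =
  [   0.90     0.00    -0.35]
  [  -0.05     0.80    -0.30]
  [  -0.10    -0.30     0.85]
d = (I − A) x:
  d_1 = (+0.90)·850 + (+0.00)·500 + (-0.35)·550 = 572.5
  d_2 = (-0.05)·850 + (+0.80)·500 + (-0.30)·550 = 192.5
  d_3 = (-0.10)·850 + (-0.30)·500 + (+0.85)·550 = 232.5

d_1 = 572.5, d_2 = 192.5, d_3 = 232.5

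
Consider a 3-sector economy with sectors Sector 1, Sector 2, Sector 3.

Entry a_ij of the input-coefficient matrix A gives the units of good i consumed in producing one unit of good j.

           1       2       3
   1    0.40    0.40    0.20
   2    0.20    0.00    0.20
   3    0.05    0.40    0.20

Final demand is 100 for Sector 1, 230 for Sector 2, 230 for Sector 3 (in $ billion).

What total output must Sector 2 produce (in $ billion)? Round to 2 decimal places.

x_2 = 478.99

I − A =
  [   0.60    -0.40    -0.20]
  [  -0.20     1.00    -0.20]
  [  -0.05    -0.40     0.80]
Cofactors of I−A, C_ij = (−1)^(i+j)·(minor ij) (rows/columns in the sector order above):
  C_11 = (1.00)(0.80) − (-0.20)(-0.40) = 0.7200
  C_12 = −[(-0.20)(0.80) − (-0.20)(-0.05)] = 0.1700
  C_13 = (-0.20)(-0.40) − (1.00)(-0.05) = 0.1300
  C_21 = −[(-0.40)(0.80) − (-0.20)(-0.40)] = 0.4000
  C_22 = (0.60)(0.80) − (-0.20)(-0.05) = 0.4700
  C_23 = −[(0.60)(-0.40) − (-0.40)(-0.05)] = 0.2600
  C_31 = (-0.40)(-0.20) − (-0.20)(1.00) = 0.2800
  C_32 = −[(0.60)(-0.20) − (-0.20)(-0.20)] = 0.1600
  C_33 = (0.60)(1.00) − (-0.40)(-0.20) = 0.5200
det(I−A) = Σ_j (I−A)_1j·C_1j = (0.60)(0.7200) + (-0.40)(0.1700) + (-0.20)(0.1300) = 0.3380
adj(I−A) = Cᵀ =
  [ 0.7200   0.4000   0.2800]
  [ 0.1700   0.4700   0.1600]
  [ 0.1300   0.2600   0.5200]
(I − A)⁻¹ = adj(I−A) / det(I−A) ≈
  [   2.1302     1.1834     0.8284]
  [   0.5030     1.3905     0.4734]
  [   0.3846     0.7692     1.5385]
x = (I − A)⁻¹ d = adj(I−A)·d / det(I−A), with det(I−A) = 0.3380:
  x_1 = (0.7200·100 + 0.4000·230 + 0.2800·230) / 0.3380 = 228.40 / 0.3380 ≈ 675.74
  x_2 = (0.1700·100 + 0.4700·230 + 0.1600·230) / 0.3380 = 161.90 / 0.3380 ≈ 478.99
  x_3 = (0.1300·100 + 0.2600·230 + 0.5200·230) / 0.3380 = 192.40 / 0.3380 ≈ 569.23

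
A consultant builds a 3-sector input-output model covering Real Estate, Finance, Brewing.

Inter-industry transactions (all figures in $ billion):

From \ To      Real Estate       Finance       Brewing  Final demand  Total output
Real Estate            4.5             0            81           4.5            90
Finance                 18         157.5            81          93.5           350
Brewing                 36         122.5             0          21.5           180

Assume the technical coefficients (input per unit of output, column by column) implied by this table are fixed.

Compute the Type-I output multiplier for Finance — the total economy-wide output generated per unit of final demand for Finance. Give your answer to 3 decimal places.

m_2 = 5.199

Technical coefficients a_ij = z_ij / X_j:
  a_11 = 4.5/90 = 0.05, a_21 = 18/90 = 0.20, a_31 = 36/90 = 0.40
  a_12 = 0/350 = 0.00, a_22 = 157.5/350 = 0.45, a_32 = 122.5/350 = 0.35
  a_13 = 81/180 = 0.45, a_23 = 81/180 = 0.45, a_33 = 0/180 = 0.00
I − A =
  [   0.95     0.00    -0.45]
  [  -0.20     0.55    -0.45]
  [  -0.40    -0.35     1.00]
Cofactors of I−A, C_ij = (−1)^(i+j)·(minor ij) (rows/columns in the sector order above):
  C_11 = (0.55)(1.00) − (-0.45)(-0.35) = 0.3925
  C_12 = −[(-0.20)(1.00) − (-0.45)(-0.40)] = 0.3800
  C_13 = (-0.20)(-0.35) − (0.55)(-0.40) = 0.2900
  C_21 = −[(0.00)(1.00) − (-0.45)(-0.35)] = 0.1575
  C_22 = (0.95)(1.00) − (-0.45)(-0.40) = 0.7700
  C_23 = −[(0.95)(-0.35) − (0.00)(-0.40)] = 0.3325
  C_31 = (0.00)(-0.45) − (-0.45)(0.55) = 0.2475
  C_32 = −[(0.95)(-0.45) − (-0.45)(-0.20)] = 0.5175
  C_33 = (0.95)(0.55) − (0.00)(-0.20) = 0.5225
det(I−A) = Σ_j (I−A)_1j·C_1j = (0.95)(0.3925) + (0.00)(0.3800) + (-0.45)(0.2900) = 0.242375
adj(I−A) = Cᵀ =
  [ 0.3925   0.1575   0.2475]
  [ 0.3800   0.7700   0.5175]
  [ 0.2900   0.3325   0.5225]
(I − A)⁻¹ = adj(I−A) / det(I−A) ≈
  [   1.6194     0.6498     1.0211]
  [   1.5678     3.1769     2.1351]
  [   1.1965     1.3718     2.1558]
The output multiplier for sector j is the column-j sum of the Leontief inverse (I − A)⁻¹ = adj(I−A) / det(I−A).
Column 2 of adj(I−A): (0.1575, 0.7700, 0.3325); det(I−A) = 0.242375.
m_2 = (0.1575 + 0.7700 + 0.3325) / 0.242375 = 1.26 / 0.242375 ≈ 5.199.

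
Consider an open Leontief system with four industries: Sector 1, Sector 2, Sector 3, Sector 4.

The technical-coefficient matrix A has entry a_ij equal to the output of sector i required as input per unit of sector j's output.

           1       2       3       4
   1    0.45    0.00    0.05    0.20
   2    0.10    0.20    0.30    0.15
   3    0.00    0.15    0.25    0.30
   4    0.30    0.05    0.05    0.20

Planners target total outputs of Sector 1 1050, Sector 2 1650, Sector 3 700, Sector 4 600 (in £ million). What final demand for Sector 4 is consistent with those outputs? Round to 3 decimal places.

I − A =
  [   0.55     0.00    -0.05    -0.20]
  [  -0.10     0.80    -0.30    -0.15]
  [   0.00    -0.15     0.75    -0.30]
  [  -0.30    -0.05    -0.05     0.80]
d = (I − A) x:
  d_1 = (+0.55)·1050 + (+0.00)·1650 + (-0.05)·700 + (-0.20)·600 = 422.500
  d_2 = (-0.10)·1050 + (+0.80)·1650 + (-0.30)·700 + (-0.15)·600 = 915.000
  d_3 = (+0.00)·1050 + (-0.15)·1650 + (+0.75)·700 + (-0.30)·600 = 97.500
  d_4 = (-0.30)·1050 + (-0.05)·1650 + (-0.05)·700 + (+0.80)·600 = 47.500

d_4 = 47.500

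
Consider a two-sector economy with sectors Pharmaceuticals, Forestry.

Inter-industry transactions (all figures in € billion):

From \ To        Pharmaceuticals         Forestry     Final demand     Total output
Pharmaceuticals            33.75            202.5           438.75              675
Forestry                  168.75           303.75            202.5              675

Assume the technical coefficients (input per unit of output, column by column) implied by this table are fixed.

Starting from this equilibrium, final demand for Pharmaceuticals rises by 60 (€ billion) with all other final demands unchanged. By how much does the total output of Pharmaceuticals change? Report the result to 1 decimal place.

Technical coefficients a_ij = z_ij / X_j:
  a_PP = 33.75/675 = 0.05, a_FP = 168.75/675 = 0.25
  a_PF = 202.5/675 = 0.30, a_FF = 303.75/675 = 0.45
I − A =
  [   0.95    -0.30]
  [  -0.25     0.55]
det(I−A) = (0.95)(0.55) − (-0.30)(-0.25) = 0.4475
adj(I−A) = [[0.55, 0.30], [0.25, 0.95]]
(I − A)⁻¹ = adj(I−A) / det(I−A) ≈
  [   1.2291     0.6704]
  [   0.5587     2.1229]
Δx = (I − A)⁻¹ Δd with Δd having +60 in the Pharmaceuticals component and 0 elsewhere.
So Δx_P = L_PP · (+60), where L_PP = adj(I−A)_PP / det(I−A) = 0.55 / 0.4475.
Δx_P = 0.55 × (+60) / 0.4475 = 33.00 / 0.4475 ≈ 73.7.

Δx_P = 73.7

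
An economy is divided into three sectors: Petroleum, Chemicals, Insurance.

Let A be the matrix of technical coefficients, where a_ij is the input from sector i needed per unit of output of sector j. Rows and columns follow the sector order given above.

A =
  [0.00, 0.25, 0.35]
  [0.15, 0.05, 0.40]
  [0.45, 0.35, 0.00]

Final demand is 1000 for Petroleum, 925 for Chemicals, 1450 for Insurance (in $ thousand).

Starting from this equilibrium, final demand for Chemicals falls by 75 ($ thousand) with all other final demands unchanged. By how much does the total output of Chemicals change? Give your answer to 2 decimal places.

Δx_2 = -112.94

I − A =
  [   1.00    -0.25    -0.35]
  [  -0.15     0.95    -0.40]
  [  -0.45    -0.35     1.00]
Cofactors of I−A, C_ij = (−1)^(i+j)·(minor ij) (rows/columns in the sector order above):
  C_11 = (0.95)(1.00) − (-0.40)(-0.35) = 0.8100
  C_12 = −[(-0.15)(1.00) − (-0.40)(-0.45)] = 0.3300
  C_13 = (-0.15)(-0.35) − (0.95)(-0.45) = 0.4800
  C_21 = −[(-0.25)(1.00) − (-0.35)(-0.35)] = 0.3725
  C_22 = (1.00)(1.00) − (-0.35)(-0.45) = 0.8425
  C_23 = −[(1.00)(-0.35) − (-0.25)(-0.45)] = 0.4625
  C_31 = (-0.25)(-0.40) − (-0.35)(0.95) = 0.4325
  C_32 = −[(1.00)(-0.40) − (-0.35)(-0.15)] = 0.4525
  C_33 = (1.00)(0.95) − (-0.25)(-0.15) = 0.9125
det(I−A) = Σ_j (I−A)_1j·C_1j = (1.00)(0.8100) + (-0.25)(0.3300) + (-0.35)(0.4800) = 0.5595
adj(I−A) = Cᵀ =
  [ 0.8100   0.3725   0.4325]
  [ 0.3300   0.8425   0.4525]
  [ 0.4800   0.4625   0.9125]
(I − A)⁻¹ = adj(I−A) / det(I−A) ≈
  [   1.4477     0.6658     0.7730]
  [   0.5898     1.5058     0.8088]
  [   0.8579     0.8266     1.6309]
Δx = (I − A)⁻¹ Δd with Δd having -75 in the Chemicals component and 0 elsewhere.
So Δx_2 = L_22 · (-75), where L_22 = adj(I−A)_22 / det(I−A) = 0.8425 / 0.5595.
Δx_2 = 0.8425 × (-75) / 0.5595 = -63.1875 / 0.5595 ≈ -112.94.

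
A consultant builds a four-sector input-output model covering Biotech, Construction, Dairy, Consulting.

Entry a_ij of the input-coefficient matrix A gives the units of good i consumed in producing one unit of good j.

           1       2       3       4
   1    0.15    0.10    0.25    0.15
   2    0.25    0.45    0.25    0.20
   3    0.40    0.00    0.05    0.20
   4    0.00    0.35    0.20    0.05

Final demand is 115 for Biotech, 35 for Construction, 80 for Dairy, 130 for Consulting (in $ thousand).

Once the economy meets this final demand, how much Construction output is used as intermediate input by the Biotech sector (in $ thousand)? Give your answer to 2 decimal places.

I − A =
  [   0.85    -0.10    -0.25    -0.15]
  [  -0.25     0.55    -0.25    -0.20]
  [  -0.40     0.00     0.95    -0.20]
  [   0.00    -0.35    -0.20     0.95]
Compute the cofactors C_ij = (−1)^(i+j)·(3×3 minor ij) of I−A; the adjugate is their transpose:
adj(I−A) = Cᵀ =
  [ 0.390375   0.153625   0.170500   0.129875]
  [ 0.326625   0.626125   0.302750   0.247125]
  [ 0.198500   0.118500   0.347750   0.129500]
  [ 0.162125   0.255625   0.184750   0.355375]
det(I−A) = Σ_j (I−A)_1j·C_1j = (0.85)(0.390375) + (-0.10)(0.326625) + (-0.25)(0.198500) + (-0.15)(0.162125) = 0.2252125
(I − A)⁻¹ = adj(I−A) / det(I−A) ≈
  [   1.7334     0.6821     0.7571     0.5767]
  [   1.4503     2.7802     1.3443     1.0973]
  [   0.8814     0.5262     1.5441     0.5750]
  [   0.7199     1.1350     0.8203     1.5780]
First solve x = (I − A)⁻¹ d = adj(I−A)·d / det(I−A); in particular x_1 = (0.390375·115 + 0.153625·35 + 0.170500·80 + 0.129875·130) / 0.2252125 = 80.79375 / 0.2252125 ≈ 358.7445.
Intermediate flow from 2 to 1: z_21 = a_21 · x_1 = 0.25 × 80.79375 / 0.2252125 = 20.1984375 / 0.2252125 ≈ 89.69.

z_21 = 89.69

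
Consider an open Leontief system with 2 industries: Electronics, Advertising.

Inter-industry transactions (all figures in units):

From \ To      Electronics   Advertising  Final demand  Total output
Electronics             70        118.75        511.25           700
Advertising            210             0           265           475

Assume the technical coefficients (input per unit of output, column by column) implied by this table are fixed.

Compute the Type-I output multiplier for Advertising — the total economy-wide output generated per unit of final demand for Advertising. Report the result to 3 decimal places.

Technical coefficients a_ij = z_ij / X_j:
  a_11 = 70/700 = 0.10, a_21 = 210/700 = 0.30
  a_12 = 118.75/475 = 0.25, a_22 = 0/475 = 0.00
I − A =
  [   0.90    -0.25]
  [  -0.30     1.00]
det(I−A) = (0.90)(1.00) − (-0.25)(-0.30) = 0.8250
adj(I−A) = [[1.00, 0.25], [0.30, 0.90]]
(I − A)⁻¹ = adj(I−A) / det(I−A) ≈
  [   1.2121     0.3030]
  [   0.3636     1.0909]
The output multiplier for sector j is the column-j sum of the Leontief inverse (I − A)⁻¹ = adj(I−A) / det(I−A).
Column 2 of adj(I−A): (0.25, 0.90); det(I−A) = 0.8250.
m_2 = (0.25 + 0.90) / 0.8250 = 1.15 / 0.8250 ≈ 1.394.

m_2 = 1.394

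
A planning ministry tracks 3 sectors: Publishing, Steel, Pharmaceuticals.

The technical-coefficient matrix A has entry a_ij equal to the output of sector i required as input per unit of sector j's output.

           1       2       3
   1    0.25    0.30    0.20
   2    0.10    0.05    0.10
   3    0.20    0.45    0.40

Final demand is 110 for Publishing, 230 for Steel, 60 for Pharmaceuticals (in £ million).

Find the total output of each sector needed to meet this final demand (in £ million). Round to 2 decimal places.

I − A =
  [   0.75    -0.30    -0.20]
  [  -0.10     0.95    -0.10]
  [  -0.20    -0.45     0.60]
Cofactors of I−A, C_ij = (−1)^(i+j)·(minor ij) (rows/columns in the sector order above):
  C_11 = (0.95)(0.60) − (-0.10)(-0.45) = 0.5250
  C_12 = −[(-0.10)(0.60) − (-0.10)(-0.20)] = 0.0800
  C_13 = (-0.10)(-0.45) − (0.95)(-0.20) = 0.2350
  C_21 = −[(-0.30)(0.60) − (-0.20)(-0.45)] = 0.2700
  C_22 = (0.75)(0.60) − (-0.20)(-0.20) = 0.4100
  C_23 = −[(0.75)(-0.45) − (-0.30)(-0.20)] = 0.3975
  C_31 = (-0.30)(-0.10) − (-0.20)(0.95) = 0.2200
  C_32 = −[(0.75)(-0.10) − (-0.20)(-0.10)] = 0.0950
  C_33 = (0.75)(0.95) − (-0.30)(-0.10) = 0.6825
det(I−A) = Σ_j (I−A)_1j·C_1j = (0.75)(0.5250) + (-0.30)(0.0800) + (-0.20)(0.2350) = 0.32275
adj(I−A) = Cᵀ =
  [ 0.5250   0.2700   0.2200]
  [ 0.0800   0.4100   0.0950]
  [ 0.2350   0.3975   0.6825]
(I − A)⁻¹ = adj(I−A) / det(I−A) ≈
  [   1.6266     0.8366     0.6816]
  [   0.2479     1.2703     0.2943]
  [   0.7281     1.2316     2.1146]
x = (I − A)⁻¹ d = adj(I−A)·d / det(I−A), with det(I−A) = 0.32275:
  x_1 = (0.5250·110 + 0.2700·230 + 0.2200·60) / 0.32275 = 133.05 / 0.32275 ≈ 412.24
  x_2 = (0.0800·110 + 0.4100·230 + 0.0950·60) / 0.32275 = 108.80 / 0.32275 ≈ 337.10
  x_3 = (0.2350·110 + 0.3975·230 + 0.6825·60) / 0.32275 = 158.225 / 0.32275 ≈ 490.24

x_1 = 412.24, x_2 = 337.10, x_3 = 490.24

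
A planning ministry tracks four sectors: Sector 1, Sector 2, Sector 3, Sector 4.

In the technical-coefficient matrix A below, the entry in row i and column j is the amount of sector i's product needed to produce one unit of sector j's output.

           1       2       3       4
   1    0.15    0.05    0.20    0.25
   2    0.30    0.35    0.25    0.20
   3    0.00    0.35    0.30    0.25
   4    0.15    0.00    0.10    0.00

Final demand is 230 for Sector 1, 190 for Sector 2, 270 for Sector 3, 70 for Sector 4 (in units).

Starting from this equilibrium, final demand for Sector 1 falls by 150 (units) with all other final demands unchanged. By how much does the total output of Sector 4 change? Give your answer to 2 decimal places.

Δx_4 = -41.61

I − A =
  [   0.85    -0.05    -0.20    -0.25]
  [  -0.30     0.65    -0.25    -0.20]
  [   0.00    -0.35     0.70    -0.25]
  [  -0.15     0.00    -0.10     1.00]
Compute the cofactors C_ij = (−1)^(i+j)·(3×3 minor ij) of I−A; the adjugate is their transpose:
adj(I−A) = Cᵀ =
  [ 0.344250   0.112500   0.159750   0.148500]
  [ 0.232875   0.540000   0.293625   0.239625]
  [ 0.139875   0.286250   0.511625   0.220125]
  [ 0.065625   0.045500   0.075125   0.280875]
det(I−A) = Σ_j (I−A)_1j·C_1j = (0.85)(0.344250) + (-0.05)(0.232875) + (-0.20)(0.139875) + (-0.25)(0.065625) = 0.2365875
(I − A)⁻¹ = adj(I−A) / det(I−A) ≈
  [   1.4551     0.4755     0.6752     0.6277]
  [   0.9843     2.2825     1.2411     1.0128]
  [   0.5912     1.2099     2.1625     0.9304]
  [   0.2774     0.1923     0.3175     1.1872]
Δx = (I − A)⁻¹ Δd with Δd having -150 in the Sector 1 component and 0 elsewhere.
So Δx_4 = L_41 · (-150), where L_41 = adj(I−A)_41 / det(I−A) = 0.065625 / 0.2365875.
Δx_4 = 0.065625 × (-150) / 0.2365875 = -9.84375 / 0.2365875 ≈ -41.61.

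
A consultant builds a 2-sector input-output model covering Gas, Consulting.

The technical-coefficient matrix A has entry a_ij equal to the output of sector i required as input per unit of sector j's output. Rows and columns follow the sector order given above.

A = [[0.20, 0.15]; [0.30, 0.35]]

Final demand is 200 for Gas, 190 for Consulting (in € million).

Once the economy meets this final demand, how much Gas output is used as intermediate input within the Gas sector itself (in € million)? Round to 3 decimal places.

I − A =
  [   0.80    -0.15]
  [  -0.30     0.65]
det(I−A) = (0.80)(0.65) − (-0.15)(-0.30) = 0.4750
adj(I−A) = [[0.65, 0.15], [0.30, 0.80]]
(I − A)⁻¹ = adj(I−A) / det(I−A) ≈
  [   1.3684     0.3158]
  [   0.6316     1.6842]
First solve x = (I − A)⁻¹ d = adj(I−A)·d / det(I−A); in particular x_1 = (0.65·200 + 0.15·190) / 0.4750 = 158.50 / 0.4750 ≈ 333.68421.
Intermediate flow from 1 to 1: z_11 = a_11 · x_1 = 0.20 × 158.50 / 0.4750 = 31.70 / 0.4750 ≈ 66.737.

z_11 = 66.737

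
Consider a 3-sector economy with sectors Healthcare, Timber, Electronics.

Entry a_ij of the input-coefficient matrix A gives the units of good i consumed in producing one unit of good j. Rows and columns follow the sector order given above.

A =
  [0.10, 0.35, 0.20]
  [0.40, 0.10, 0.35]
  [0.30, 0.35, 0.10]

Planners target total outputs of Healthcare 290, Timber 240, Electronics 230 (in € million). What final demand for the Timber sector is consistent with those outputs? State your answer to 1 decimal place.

I − A =
  [   0.90    -0.35    -0.20]
  [  -0.40     0.90    -0.35]
  [  -0.30    -0.35     0.90]
d = (I − A) x:
  d_H = (+0.90)·290 + (-0.35)·240 + (-0.20)·230 = 131.0
  d_T = (-0.40)·290 + (+0.90)·240 + (-0.35)·230 = 19.5
  d_E = (-0.30)·290 + (-0.35)·240 + (+0.90)·230 = 36.0

d_T = 19.5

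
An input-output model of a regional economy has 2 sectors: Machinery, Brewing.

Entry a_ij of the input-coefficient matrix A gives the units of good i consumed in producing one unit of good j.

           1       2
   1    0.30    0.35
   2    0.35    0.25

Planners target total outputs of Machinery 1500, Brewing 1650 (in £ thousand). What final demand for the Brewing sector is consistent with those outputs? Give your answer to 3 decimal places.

I − A =
  [   0.70    -0.35]
  [  -0.35     0.75]
d = (I − A) x:
  d_1 = (+0.70)·1500 + (-0.35)·1650 = 472.500
  d_2 = (-0.35)·1500 + (+0.75)·1650 = 712.500

d_2 = 712.500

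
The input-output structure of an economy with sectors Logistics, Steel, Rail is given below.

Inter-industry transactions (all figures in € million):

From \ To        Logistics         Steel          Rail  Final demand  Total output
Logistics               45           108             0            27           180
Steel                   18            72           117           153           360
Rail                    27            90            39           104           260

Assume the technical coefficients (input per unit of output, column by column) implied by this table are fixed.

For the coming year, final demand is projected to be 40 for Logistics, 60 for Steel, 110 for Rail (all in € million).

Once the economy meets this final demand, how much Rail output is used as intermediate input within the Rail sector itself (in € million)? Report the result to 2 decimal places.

Technical coefficients a_ij = z_ij / X_j:
  a_LL = 45/180 = 0.25, a_SL = 18/180 = 0.10, a_RL = 27/180 = 0.15
  a_LS = 108/360 = 0.30, a_SS = 72/360 = 0.20, a_RS = 90/360 = 0.25
  a_LR = 0/260 = 0.00, a_SR = 117/260 = 0.45, a_RR = 39/260 = 0.15
I − A =
  [   0.75    -0.30     0.00]
  [  -0.10     0.80    -0.45]
  [  -0.15    -0.25     0.85]
Cofactors of I−A, C_ij = (−1)^(i+j)·(minor ij) (rows/columns in the sector order above):
  C_11 = (0.80)(0.85) − (-0.45)(-0.25) = 0.5675
  C_12 = −[(-0.10)(0.85) − (-0.45)(-0.15)] = 0.1525
  C_13 = (-0.10)(-0.25) − (0.80)(-0.15) = 0.1450
  C_21 = −[(-0.30)(0.85) − (0.00)(-0.25)] = 0.2550
  C_22 = (0.75)(0.85) − (0.00)(-0.15) = 0.6375
  C_23 = −[(0.75)(-0.25) − (-0.30)(-0.15)] = 0.2325
  C_31 = (-0.30)(-0.45) − (0.00)(0.80) = 0.1350
  C_32 = −[(0.75)(-0.45) − (0.00)(-0.10)] = 0.3375
  C_33 = (0.75)(0.80) − (-0.30)(-0.10) = 0.5700
det(I−A) = Σ_j (I−A)_1j·C_1j = (0.75)(0.5675) + (-0.30)(0.1525) + (0.00)(0.1450) = 0.379875
adj(I−A) = Cᵀ =
  [ 0.5675   0.2550   0.1350]
  [ 0.1525   0.6375   0.3375]
  [ 0.1450   0.2325   0.5700]
(I − A)⁻¹ = adj(I−A) / det(I−A) ≈
  [   1.4939     0.6713     0.3554]
  [   0.4014     1.6782     0.8885]
  [   0.3817     0.6120     1.5005]
First solve x = (I − A)⁻¹ d = adj(I−A)·d / det(I−A); in particular x_R = (0.1450·40 + 0.2325·60 + 0.5700·110) / 0.379875 = 82.45 / 0.379875 ≈ 217.0451.
Intermediate flow from R to R: z_RR = a_RR · x_R = 0.15 × 82.45 / 0.379875 = 12.3675 / 0.379875 ≈ 32.56.

z_RR = 32.56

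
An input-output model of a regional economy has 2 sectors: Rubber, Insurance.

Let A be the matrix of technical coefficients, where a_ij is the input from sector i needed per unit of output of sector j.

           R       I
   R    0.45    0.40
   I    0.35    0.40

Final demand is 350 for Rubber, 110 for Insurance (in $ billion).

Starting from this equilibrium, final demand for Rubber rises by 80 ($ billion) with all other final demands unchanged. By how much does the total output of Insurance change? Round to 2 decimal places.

I − A =
  [   0.55    -0.40]
  [  -0.35     0.60]
det(I−A) = (0.55)(0.60) − (-0.40)(-0.35) = 0.1900
adj(I−A) = [[0.60, 0.40], [0.35, 0.55]]
(I − A)⁻¹ = adj(I−A) / det(I−A) ≈
  [   3.1579     2.1053]
  [   1.8421     2.8947]
Δx = (I − A)⁻¹ Δd with Δd having +80 in the Rubber component and 0 elsewhere.
So Δx_I = L_IR · (+80), where L_IR = adj(I−A)_IR / det(I−A) = 0.35 / 0.1900.
Δx_I = 0.35 × (+80) / 0.1900 = 28.00 / 0.1900 ≈ 147.37.

Δx_I = 147.37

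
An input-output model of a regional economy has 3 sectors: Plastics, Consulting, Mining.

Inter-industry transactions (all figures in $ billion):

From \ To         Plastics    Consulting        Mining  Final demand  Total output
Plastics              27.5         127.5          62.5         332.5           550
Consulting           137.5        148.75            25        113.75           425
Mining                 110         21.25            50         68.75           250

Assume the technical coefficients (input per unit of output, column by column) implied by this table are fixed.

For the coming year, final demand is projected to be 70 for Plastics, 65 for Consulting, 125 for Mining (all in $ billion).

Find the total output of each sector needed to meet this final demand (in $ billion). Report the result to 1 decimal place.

x_P = 197.4, x_C = 209.6, x_M = 218.7

Technical coefficients a_ij = z_ij / X_j:
  a_PP = 27.5/550 = 0.05, a_CP = 137.5/550 = 0.25, a_MP = 110/550 = 0.20
  a_PC = 127.5/425 = 0.30, a_CC = 148.75/425 = 0.35, a_MC = 21.25/425 = 0.05
  a_PM = 62.5/250 = 0.25, a_CM = 25/250 = 0.10, a_MM = 50/250 = 0.20
I − A =
  [   0.95    -0.30    -0.25]
  [  -0.25     0.65    -0.10]
  [  -0.20    -0.05     0.80]
Cofactors of I−A, C_ij = (−1)^(i+j)·(minor ij) (rows/columns in the sector order above):
  C_11 = (0.65)(0.80) − (-0.10)(-0.05) = 0.5150
  C_12 = −[(-0.25)(0.80) − (-0.10)(-0.20)] = 0.2200
  C_13 = (-0.25)(-0.05) − (0.65)(-0.20) = 0.1425
  C_21 = −[(-0.30)(0.80) − (-0.25)(-0.05)] = 0.2525
  C_22 = (0.95)(0.80) − (-0.25)(-0.20) = 0.7100
  C_23 = −[(0.95)(-0.05) − (-0.30)(-0.20)] = 0.1075
  C_31 = (-0.30)(-0.10) − (-0.25)(0.65) = 0.1925
  C_32 = −[(0.95)(-0.10) − (-0.25)(-0.25)] = 0.1575
  C_33 = (0.95)(0.65) − (-0.30)(-0.25) = 0.5425
det(I−A) = Σ_j (I−A)_1j·C_1j = (0.95)(0.5150) + (-0.30)(0.2200) + (-0.25)(0.1425) = 0.387625
adj(I−A) = Cᵀ =
  [ 0.5150   0.2525   0.1925]
  [ 0.2200   0.7100   0.1575]
  [ 0.1425   0.1075   0.5425]
(I − A)⁻¹ = adj(I−A) / det(I−A) ≈
  [   1.3286     0.6514     0.4966]
  [   0.5676     1.8317     0.4063]
  [   0.3676     0.2773     1.3995]
x = (I − A)⁻¹ d = adj(I−A)·d / det(I−A), with det(I−A) = 0.387625:
  x_P = (0.5150·70 + 0.2525·65 + 0.1925·125) / 0.387625 = 76.525 / 0.387625 ≈ 197.4
  x_C = (0.2200·70 + 0.7100·65 + 0.1575·125) / 0.387625 = 81.2375 / 0.387625 ≈ 209.6
  x_M = (0.1425·70 + 0.1075·65 + 0.5425·125) / 0.387625 = 84.775 / 0.387625 ≈ 218.7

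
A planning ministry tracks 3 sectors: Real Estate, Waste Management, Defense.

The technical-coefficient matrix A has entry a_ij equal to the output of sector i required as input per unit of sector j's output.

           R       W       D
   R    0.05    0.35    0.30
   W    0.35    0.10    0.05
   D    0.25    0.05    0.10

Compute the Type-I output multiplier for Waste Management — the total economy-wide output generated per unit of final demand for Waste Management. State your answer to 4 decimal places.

m_W = 2.1475

I − A =
  [   0.95    -0.35    -0.30]
  [  -0.35     0.90    -0.05]
  [  -0.25    -0.05     0.90]
Cofactors of I−A, C_ij = (−1)^(i+j)·(minor ij) (rows/columns in the sector order above):
  C_11 = (0.90)(0.90) − (-0.05)(-0.05) = 0.8075
  C_12 = −[(-0.35)(0.90) − (-0.05)(-0.25)] = 0.3275
  C_13 = (-0.35)(-0.05) − (0.90)(-0.25) = 0.2425
  C_21 = −[(-0.35)(0.90) − (-0.30)(-0.05)] = 0.3300
  C_22 = (0.95)(0.90) − (-0.30)(-0.25) = 0.7800
  C_23 = −[(0.95)(-0.05) − (-0.35)(-0.25)] = 0.1350
  C_31 = (-0.35)(-0.05) − (-0.30)(0.90) = 0.2875
  C_32 = −[(0.95)(-0.05) − (-0.30)(-0.35)] = 0.1525
  C_33 = (0.95)(0.90) − (-0.35)(-0.35) = 0.7325
det(I−A) = Σ_j (I−A)_1j·C_1j = (0.95)(0.8075) + (-0.35)(0.3275) + (-0.30)(0.2425) = 0.57975
adj(I−A) = Cᵀ =
  [ 0.8075   0.3300   0.2875]
  [ 0.3275   0.7800   0.1525]
  [ 0.2425   0.1350   0.7325]
(I − A)⁻¹ = adj(I−A) / det(I−A) ≈
  [   1.39284     0.56921     0.49590]
  [   0.56490     1.34541     0.26304]
  [   0.41828     0.23286     1.26348]
The output multiplier for sector j is the column-j sum of the Leontief inverse (I − A)⁻¹ = adj(I−A) / det(I−A).
Column W of adj(I−A): (0.3300, 0.7800, 0.1350); det(I−A) = 0.57975.
m_W = (0.3300 + 0.7800 + 0.1350) / 0.57975 = 1.245 / 0.57975 ≈ 2.1475.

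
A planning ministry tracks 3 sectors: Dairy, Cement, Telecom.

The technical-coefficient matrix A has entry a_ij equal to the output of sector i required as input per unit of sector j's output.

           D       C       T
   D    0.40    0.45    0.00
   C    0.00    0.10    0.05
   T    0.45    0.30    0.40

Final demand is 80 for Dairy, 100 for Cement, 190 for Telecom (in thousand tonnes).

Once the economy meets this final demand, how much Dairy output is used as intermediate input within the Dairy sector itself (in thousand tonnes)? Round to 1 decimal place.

z_DD = 96.1

I − A =
  [   0.60    -0.45     0.00]
  [   0.00     0.90    -0.05]
  [  -0.45    -0.30     0.60]
Cofactors of I−A, C_ij = (−1)^(i+j)·(minor ij) (rows/columns in the sector order above):
  C_11 = (0.90)(0.60) − (-0.05)(-0.30) = 0.5250
  C_12 = −[(0.00)(0.60) − (-0.05)(-0.45)] = 0.0225
  C_13 = (0.00)(-0.30) − (0.90)(-0.45) = 0.4050
  C_21 = −[(-0.45)(0.60) − (0.00)(-0.30)] = 0.2700
  C_22 = (0.60)(0.60) − (0.00)(-0.45) = 0.3600
  C_23 = −[(0.60)(-0.30) − (-0.45)(-0.45)] = 0.3825
  C_31 = (-0.45)(-0.05) − (0.00)(0.90) = 0.0225
  C_32 = −[(0.60)(-0.05) − (0.00)(0.00)] = 0.0300
  C_33 = (0.60)(0.90) − (-0.45)(0.00) = 0.5400
det(I−A) = Σ_j (I−A)_1j·C_1j = (0.60)(0.5250) + (-0.45)(0.0225) + (0.00)(0.4050) = 0.304875
adj(I−A) = Cᵀ =
  [ 0.5250   0.2700   0.0225]
  [ 0.0225   0.3600   0.0300]
  [ 0.4050   0.3825   0.5400]
(I − A)⁻¹ = adj(I−A) / det(I−A) ≈
  [   1.7220     0.8856     0.0738]
  [   0.0738     1.1808     0.0984]
  [   1.3284     1.2546     1.7712]
First solve x = (I − A)⁻¹ d = adj(I−A)·d / det(I−A); in particular x_D = (0.5250·80 + 0.2700·100 + 0.0225·190) / 0.304875 = 73.275 / 0.304875 ≈ 240.344.
Intermediate flow from D to D: z_DD = a_DD · x_D = 0.40 × 73.275 / 0.304875 = 29.31 / 0.304875 ≈ 96.1.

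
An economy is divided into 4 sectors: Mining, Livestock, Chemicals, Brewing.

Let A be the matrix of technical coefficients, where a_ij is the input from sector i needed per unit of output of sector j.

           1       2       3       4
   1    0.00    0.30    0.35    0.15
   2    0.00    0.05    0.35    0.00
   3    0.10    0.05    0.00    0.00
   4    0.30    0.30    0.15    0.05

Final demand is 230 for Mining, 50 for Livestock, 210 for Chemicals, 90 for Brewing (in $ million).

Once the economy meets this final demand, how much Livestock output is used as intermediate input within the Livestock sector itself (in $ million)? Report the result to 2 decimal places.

I − A =
  [   1.00    -0.30    -0.35    -0.15]
  [   0.00     0.95    -0.35     0.00]
  [  -0.10    -0.05     1.00     0.00]
  [  -0.30    -0.30    -0.15     0.95]
Compute the cofactors C_ij = (−1)^(i+j)·(3×3 minor ij) of I−A; the adjugate is their transpose:
adj(I−A) = Cᵀ =
  [ 0.885875   0.347750   0.452750   0.139875]
  [ 0.033250   0.869500   0.316750   0.005250]
  [ 0.090250   0.078250   0.859750   0.014250]
  [ 0.304500   0.396750   0.378750   0.888750]
det(I−A) = Σ_j (I−A)_1j·C_1j = (1.00)(0.885875) + (-0.30)(0.033250) + (-0.35)(0.090250) + (-0.15)(0.304500) = 0.7986375
(I − A)⁻¹ = adj(I−A) / det(I−A) ≈
  [   1.1092     0.4354     0.5669     0.1751]
  [   0.0416     1.0887     0.3966     0.0066]
  [   0.1130     0.0980     1.0765     0.0178]
  [   0.3813     0.4968     0.4742     1.1128]
First solve x = (I − A)⁻¹ d = adj(I−A)·d / det(I−A); in particular x_2 = (0.033250·230 + 0.869500·50 + 0.316750·210 + 0.005250·90) / 0.7986375 = 118.1125 / 0.7986375 ≈ 147.8925.
Intermediate flow from 2 to 2: z_22 = a_22 · x_2 = 0.05 × 118.1125 / 0.7986375 = 5.905625 / 0.7986375 ≈ 7.39.

z_22 = 7.39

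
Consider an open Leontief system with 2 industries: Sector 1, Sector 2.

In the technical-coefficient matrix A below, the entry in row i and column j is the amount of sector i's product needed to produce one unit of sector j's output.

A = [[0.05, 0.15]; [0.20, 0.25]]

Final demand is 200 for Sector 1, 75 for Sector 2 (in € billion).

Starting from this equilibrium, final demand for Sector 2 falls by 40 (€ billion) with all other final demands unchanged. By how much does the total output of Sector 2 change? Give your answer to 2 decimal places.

Δx_2 = -55.68

I − A =
  [   0.95    -0.15]
  [  -0.20     0.75]
det(I−A) = (0.95)(0.75) − (-0.15)(-0.20) = 0.6825
adj(I−A) = [[0.75, 0.15], [0.20, 0.95]]
(I − A)⁻¹ = adj(I−A) / det(I−A) ≈
  [   1.0989     0.2198]
  [   0.2930     1.3919]
Δx = (I − A)⁻¹ Δd with Δd having -40 in the Sector 2 component and 0 elsewhere.
So Δx_2 = L_22 · (-40), where L_22 = adj(I−A)_22 / det(I−A) = 0.95 / 0.6825.
Δx_2 = 0.95 × (-40) / 0.6825 = -38.00 / 0.6825 ≈ -55.68.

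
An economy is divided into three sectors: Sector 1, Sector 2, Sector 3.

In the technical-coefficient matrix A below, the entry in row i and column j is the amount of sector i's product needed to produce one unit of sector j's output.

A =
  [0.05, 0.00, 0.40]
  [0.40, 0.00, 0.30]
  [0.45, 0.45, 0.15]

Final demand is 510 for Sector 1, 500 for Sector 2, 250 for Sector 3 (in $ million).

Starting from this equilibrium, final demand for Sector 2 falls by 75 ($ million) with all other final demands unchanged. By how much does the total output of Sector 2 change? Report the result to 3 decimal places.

Δx_2 = -110.152

I − A =
  [   0.95     0.00    -0.40]
  [  -0.40     1.00    -0.30]
  [  -0.45    -0.45     0.85]
Cofactors of I−A, C_ij = (−1)^(i+j)·(minor ij) (rows/columns in the sector order above):
  C_11 = (1.00)(0.85) − (-0.30)(-0.45) = 0.7150
  C_12 = −[(-0.40)(0.85) − (-0.30)(-0.45)] = 0.4750
  C_13 = (-0.40)(-0.45) − (1.00)(-0.45) = 0.6300
  C_21 = −[(0.00)(0.85) − (-0.40)(-0.45)] = 0.1800
  C_22 = (0.95)(0.85) − (-0.40)(-0.45) = 0.6275
  C_23 = −[(0.95)(-0.45) − (0.00)(-0.45)] = 0.4275
  C_31 = (0.00)(-0.30) − (-0.40)(1.00) = 0.4000
  C_32 = −[(0.95)(-0.30) − (-0.40)(-0.40)] = 0.4450
  C_33 = (0.95)(1.00) − (0.00)(-0.40) = 0.9500
det(I−A) = Σ_j (I−A)_1j·C_1j = (0.95)(0.7150) + (0.00)(0.4750) + (-0.40)(0.6300) = 0.42725
adj(I−A) = Cᵀ =
  [ 0.7150   0.1800   0.4000]
  [ 0.4750   0.6275   0.4450]
  [ 0.6300   0.4275   0.9500]
(I − A)⁻¹ = adj(I−A) / det(I−A) ≈
  [   1.6735     0.4213     0.9362]
  [   1.1118     1.4687     1.0415]
  [   1.4745     1.0006     2.2235]
Δx = (I − A)⁻¹ Δd with Δd having -75 in the Sector 2 component and 0 elsewhere.
So Δx_2 = L_22 · (-75), where L_22 = adj(I−A)_22 / det(I−A) = 0.6275 / 0.42725.
Δx_2 = 0.6275 × (-75) / 0.42725 = -47.0625 / 0.42725 ≈ -110.152.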